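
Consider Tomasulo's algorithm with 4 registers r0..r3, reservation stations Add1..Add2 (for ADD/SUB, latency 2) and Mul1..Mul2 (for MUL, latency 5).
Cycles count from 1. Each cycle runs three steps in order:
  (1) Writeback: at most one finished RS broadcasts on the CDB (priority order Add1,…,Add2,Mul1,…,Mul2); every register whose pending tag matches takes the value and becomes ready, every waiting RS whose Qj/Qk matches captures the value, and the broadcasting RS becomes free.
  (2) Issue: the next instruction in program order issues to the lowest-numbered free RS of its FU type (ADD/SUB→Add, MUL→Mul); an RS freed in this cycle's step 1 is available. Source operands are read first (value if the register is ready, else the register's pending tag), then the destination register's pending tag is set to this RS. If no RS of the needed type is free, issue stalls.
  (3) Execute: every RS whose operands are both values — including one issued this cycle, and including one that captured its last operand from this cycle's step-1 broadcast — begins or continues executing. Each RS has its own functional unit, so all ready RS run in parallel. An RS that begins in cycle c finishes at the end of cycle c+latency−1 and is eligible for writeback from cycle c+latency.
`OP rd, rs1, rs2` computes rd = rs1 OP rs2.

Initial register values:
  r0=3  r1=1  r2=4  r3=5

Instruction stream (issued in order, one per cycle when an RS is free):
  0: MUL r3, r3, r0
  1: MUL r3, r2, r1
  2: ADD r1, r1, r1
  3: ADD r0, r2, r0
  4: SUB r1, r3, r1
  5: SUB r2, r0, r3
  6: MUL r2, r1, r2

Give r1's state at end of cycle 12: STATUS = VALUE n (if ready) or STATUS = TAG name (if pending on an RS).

STATUS = VALUE 2

  c1: issue MUL r3<-Mul1  regs: r0:3,r1:1,r2:4,r3:Mul1
  c2: issue MUL r3<-Mul2  regs: r0:3,r1:1,r2:4,r3:Mul2
  c3: issue ADD r1<-Add1  regs: r0:3,r1:Add1,r2:4,r3:Mul2
  c4: issue ADD r0<-Add2  regs: r0:Add2,r1:Add1,r2:4,r3:Mul2
  c5: CDB Add1=2; issue SUB r1<-Add1  regs: r0:Add2,r1:Add1,r2:4,r3:Mul2
  c6: CDB Add2=7; issue SUB r2<-Add2  regs: r0:7,r1:Add1,r2:Add2,r3:Mul2
  c7: CDB Mul1=15; issue MUL r2<-Mul1  regs: r0:7,r1:Add1,r2:Mul1,r3:Mul2
  c8: CDB Mul2=4  regs: r0:7,r1:Add1,r2:Mul1,r3:4
  c9: -  regs: r0:7,r1:Add1,r2:Mul1,r3:4
  c10: CDB Add1=2  regs: r0:7,r1:2,r2:Mul1,r3:4
  c11: CDB Add2=3  regs: r0:7,r1:2,r2:Mul1,r3:4
  c12: -  regs: r0:7,r1:2,r2:Mul1,r3:4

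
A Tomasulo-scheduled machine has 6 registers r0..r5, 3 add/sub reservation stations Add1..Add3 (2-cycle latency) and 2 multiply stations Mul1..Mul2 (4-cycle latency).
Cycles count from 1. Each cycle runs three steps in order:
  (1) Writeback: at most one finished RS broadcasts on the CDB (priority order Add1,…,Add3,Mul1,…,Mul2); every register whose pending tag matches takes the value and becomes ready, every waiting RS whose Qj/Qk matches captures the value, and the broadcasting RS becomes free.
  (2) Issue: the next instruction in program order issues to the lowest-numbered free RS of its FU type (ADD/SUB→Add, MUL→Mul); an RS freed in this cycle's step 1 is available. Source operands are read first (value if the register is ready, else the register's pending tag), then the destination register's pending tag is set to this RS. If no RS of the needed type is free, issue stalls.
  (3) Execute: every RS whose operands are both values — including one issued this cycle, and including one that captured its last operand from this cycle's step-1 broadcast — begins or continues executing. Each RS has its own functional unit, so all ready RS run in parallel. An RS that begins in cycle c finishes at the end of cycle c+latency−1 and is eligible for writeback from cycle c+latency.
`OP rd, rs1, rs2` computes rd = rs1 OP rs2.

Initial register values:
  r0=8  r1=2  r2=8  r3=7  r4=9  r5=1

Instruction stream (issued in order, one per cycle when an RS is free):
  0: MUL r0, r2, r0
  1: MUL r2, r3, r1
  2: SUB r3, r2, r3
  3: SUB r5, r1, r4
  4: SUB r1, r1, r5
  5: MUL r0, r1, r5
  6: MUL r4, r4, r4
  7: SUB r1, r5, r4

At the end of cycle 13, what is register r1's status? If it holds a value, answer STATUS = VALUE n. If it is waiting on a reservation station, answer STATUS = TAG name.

STATUS = VALUE -88

c1: issue MUL r0<-Mul1 | r0:Mul1,r1:2,r2:8,r3:7,r4:9,r5:1
c2: issue MUL r2<-Mul2 | r0:Mul1,r1:2,r2:Mul2,r3:7,r4:9,r5:1
c3: issue SUB r3<-Add1 | r0:Mul1,r1:2,r2:Mul2,r3:Add1,r4:9,r5:1
c4: issue SUB r5<-Add2 | r0:Mul1,r1:2,r2:Mul2,r3:Add1,r4:9,r5:Add2
c5: CDB Mul1=64; issue SUB r1<-Add3 | r0:64,r1:Add3,r2:Mul2,r3:Add1,r4:9,r5:Add2
c6: CDB Add2=-7; issue MUL r0<-Mul1 | r0:Mul1,r1:Add3,r2:Mul2,r3:Add1,r4:9,r5:-7
c7: CDB Mul2=14; issue MUL r4<-Mul2 | r0:Mul1,r1:Add3,r2:14,r3:Add1,r4:Mul2,r5:-7
c8: CDB Add3=9; issue SUB r1<-Add2 | r0:Mul1,r1:Add2,r2:14,r3:Add1,r4:Mul2,r5:-7
c9: CDB Add1=7 | r0:Mul1,r1:Add2,r2:14,r3:7,r4:Mul2,r5:-7
c10: - | r0:Mul1,r1:Add2,r2:14,r3:7,r4:Mul2,r5:-7
c11: CDB Mul2=81 | r0:Mul1,r1:Add2,r2:14,r3:7,r4:81,r5:-7
c12: CDB Mul1=-63 | r0:-63,r1:Add2,r2:14,r3:7,r4:81,r5:-7
c13: CDB Add2=-88 | r0:-63,r1:-88,r2:14,r3:7,r4:81,r5:-7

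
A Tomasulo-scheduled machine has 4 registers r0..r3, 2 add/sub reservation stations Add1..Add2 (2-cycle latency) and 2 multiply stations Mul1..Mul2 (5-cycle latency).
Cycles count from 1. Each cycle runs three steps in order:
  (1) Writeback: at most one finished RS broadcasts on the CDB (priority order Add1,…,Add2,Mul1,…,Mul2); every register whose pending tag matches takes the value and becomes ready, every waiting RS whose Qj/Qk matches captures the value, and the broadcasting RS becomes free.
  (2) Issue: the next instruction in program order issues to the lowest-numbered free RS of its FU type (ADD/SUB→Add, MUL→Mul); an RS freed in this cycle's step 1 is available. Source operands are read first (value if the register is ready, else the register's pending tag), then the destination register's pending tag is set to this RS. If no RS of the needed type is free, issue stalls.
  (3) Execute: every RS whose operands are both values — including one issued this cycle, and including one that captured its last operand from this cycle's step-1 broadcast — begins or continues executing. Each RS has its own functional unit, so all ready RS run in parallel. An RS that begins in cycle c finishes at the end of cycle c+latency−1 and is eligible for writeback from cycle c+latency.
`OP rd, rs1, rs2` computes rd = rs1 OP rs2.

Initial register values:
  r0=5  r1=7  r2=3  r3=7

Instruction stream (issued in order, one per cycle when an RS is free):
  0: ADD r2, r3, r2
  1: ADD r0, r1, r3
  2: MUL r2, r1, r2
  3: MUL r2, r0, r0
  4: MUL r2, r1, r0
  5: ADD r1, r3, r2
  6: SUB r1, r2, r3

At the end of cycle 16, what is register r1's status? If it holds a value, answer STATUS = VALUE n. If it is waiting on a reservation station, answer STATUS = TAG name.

STATUS = VALUE 91

  c1: issue ADD r2<-Add1  regs: r0:5,r1:7,r2:Add1,r3:7
  c2: issue ADD r0<-Add2  regs: r0:Add2,r1:7,r2:Add1,r3:7
  c3: CDB Add1=10; issue MUL r2<-Mul1  regs: r0:Add2,r1:7,r2:Mul1,r3:7
  c4: CDB Add2=14; issue MUL r2<-Mul2  regs: r0:14,r1:7,r2:Mul2,r3:7
  c5: stall  regs: r0:14,r1:7,r2:Mul2,r3:7
  c6: stall  regs: r0:14,r1:7,r2:Mul2,r3:7
  c7: stall  regs: r0:14,r1:7,r2:Mul2,r3:7
  c8: CDB Mul1=70; issue MUL r2<-Mul1  regs: r0:14,r1:7,r2:Mul1,r3:7
  c9: CDB Mul2=196; issue ADD r1<-Add1  regs: r0:14,r1:Add1,r2:Mul1,r3:7
  c10: issue SUB r1<-Add2  regs: r0:14,r1:Add2,r2:Mul1,r3:7
  c11: -  regs: r0:14,r1:Add2,r2:Mul1,r3:7
  c12: -  regs: r0:14,r1:Add2,r2:Mul1,r3:7
  c13: CDB Mul1=98  regs: r0:14,r1:Add2,r2:98,r3:7
  c14: -  regs: r0:14,r1:Add2,r2:98,r3:7
  c15: CDB Add1=105  regs: r0:14,r1:Add2,r2:98,r3:7
  c16: CDB Add2=91  regs: r0:14,r1:91,r2:98,r3:7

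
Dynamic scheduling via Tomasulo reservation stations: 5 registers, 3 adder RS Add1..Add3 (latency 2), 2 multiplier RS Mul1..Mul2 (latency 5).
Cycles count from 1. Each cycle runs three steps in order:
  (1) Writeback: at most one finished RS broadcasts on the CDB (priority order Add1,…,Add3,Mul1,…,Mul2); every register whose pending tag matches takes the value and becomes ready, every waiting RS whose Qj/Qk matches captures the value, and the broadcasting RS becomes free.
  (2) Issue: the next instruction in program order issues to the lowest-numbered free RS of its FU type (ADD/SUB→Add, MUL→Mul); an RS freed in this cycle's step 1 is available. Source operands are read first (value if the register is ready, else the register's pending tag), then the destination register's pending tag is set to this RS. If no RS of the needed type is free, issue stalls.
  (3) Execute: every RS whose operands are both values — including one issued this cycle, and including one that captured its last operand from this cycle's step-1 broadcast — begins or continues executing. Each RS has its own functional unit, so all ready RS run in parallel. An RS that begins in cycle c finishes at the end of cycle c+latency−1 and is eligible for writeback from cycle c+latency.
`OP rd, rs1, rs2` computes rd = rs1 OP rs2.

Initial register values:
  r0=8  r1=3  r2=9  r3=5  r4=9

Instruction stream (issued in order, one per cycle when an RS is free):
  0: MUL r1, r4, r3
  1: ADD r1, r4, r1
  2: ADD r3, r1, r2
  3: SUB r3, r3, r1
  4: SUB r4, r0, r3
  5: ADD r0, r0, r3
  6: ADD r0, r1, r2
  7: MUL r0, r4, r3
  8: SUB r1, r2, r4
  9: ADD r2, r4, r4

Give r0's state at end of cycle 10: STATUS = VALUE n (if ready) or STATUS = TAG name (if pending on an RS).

STATUS = TAG Add2

cycle 1: issue MUL r1<-Mul1 // r0:8,r1:Mul1,r2:9,r3:5,r4:9
cycle 2: issue ADD r1<-Add1 // r0:8,r1:Add1,r2:9,r3:5,r4:9
cycle 3: issue ADD r3<-Add2 // r0:8,r1:Add1,r2:9,r3:Add2,r4:9
cycle 4: issue SUB r3<-Add3 // r0:8,r1:Add1,r2:9,r3:Add3,r4:9
cycle 5: stall // r0:8,r1:Add1,r2:9,r3:Add3,r4:9
cycle 6: CDB Mul1=45; stall // r0:8,r1:Add1,r2:9,r3:Add3,r4:9
cycle 7: stall // r0:8,r1:Add1,r2:9,r3:Add3,r4:9
cycle 8: CDB Add1=54; issue SUB r4<-Add1 // r0:8,r1:54,r2:9,r3:Add3,r4:Add1
cycle 9: stall // r0:8,r1:54,r2:9,r3:Add3,r4:Add1
cycle 10: CDB Add2=63; issue ADD r0<-Add2 // r0:Add2,r1:54,r2:9,r3:Add3,r4:Add1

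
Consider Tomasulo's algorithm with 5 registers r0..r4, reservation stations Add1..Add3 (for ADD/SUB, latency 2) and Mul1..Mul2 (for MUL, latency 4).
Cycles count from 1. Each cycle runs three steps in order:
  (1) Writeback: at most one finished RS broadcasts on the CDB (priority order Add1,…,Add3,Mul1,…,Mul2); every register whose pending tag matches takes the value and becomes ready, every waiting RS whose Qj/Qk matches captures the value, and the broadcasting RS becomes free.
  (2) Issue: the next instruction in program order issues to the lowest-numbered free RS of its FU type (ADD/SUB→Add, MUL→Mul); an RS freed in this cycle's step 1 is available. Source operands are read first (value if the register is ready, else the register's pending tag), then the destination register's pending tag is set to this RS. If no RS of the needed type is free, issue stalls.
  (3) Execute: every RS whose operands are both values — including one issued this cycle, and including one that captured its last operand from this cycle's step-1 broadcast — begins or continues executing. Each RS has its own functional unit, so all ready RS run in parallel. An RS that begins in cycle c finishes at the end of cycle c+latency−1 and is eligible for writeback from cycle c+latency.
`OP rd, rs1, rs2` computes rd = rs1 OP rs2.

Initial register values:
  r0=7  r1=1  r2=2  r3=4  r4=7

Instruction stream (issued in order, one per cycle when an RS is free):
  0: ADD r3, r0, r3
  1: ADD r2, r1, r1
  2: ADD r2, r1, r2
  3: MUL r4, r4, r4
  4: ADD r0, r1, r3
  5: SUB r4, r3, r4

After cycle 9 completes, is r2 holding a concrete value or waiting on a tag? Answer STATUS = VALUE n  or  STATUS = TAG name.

STATUS = VALUE 3

cycle 1: issue ADD r3<-Add1 // r0:7,r1:1,r2:2,r3:Add1,r4:7
cycle 2: issue ADD r2<-Add2 // r0:7,r1:1,r2:Add2,r3:Add1,r4:7
cycle 3: CDB Add1=11; issue ADD r2<-Add1 // r0:7,r1:1,r2:Add1,r3:11,r4:7
cycle 4: CDB Add2=2; issue MUL r4<-Mul1 // r0:7,r1:1,r2:Add1,r3:11,r4:Mul1
cycle 5: issue ADD r0<-Add2 // r0:Add2,r1:1,r2:Add1,r3:11,r4:Mul1
cycle 6: CDB Add1=3; issue SUB r4<-Add1 // r0:Add2,r1:1,r2:3,r3:11,r4:Add1
cycle 7: CDB Add2=12 // r0:12,r1:1,r2:3,r3:11,r4:Add1
cycle 8: CDB Mul1=49 // r0:12,r1:1,r2:3,r3:11,r4:Add1
cycle 9: - // r0:12,r1:1,r2:3,r3:11,r4:Add1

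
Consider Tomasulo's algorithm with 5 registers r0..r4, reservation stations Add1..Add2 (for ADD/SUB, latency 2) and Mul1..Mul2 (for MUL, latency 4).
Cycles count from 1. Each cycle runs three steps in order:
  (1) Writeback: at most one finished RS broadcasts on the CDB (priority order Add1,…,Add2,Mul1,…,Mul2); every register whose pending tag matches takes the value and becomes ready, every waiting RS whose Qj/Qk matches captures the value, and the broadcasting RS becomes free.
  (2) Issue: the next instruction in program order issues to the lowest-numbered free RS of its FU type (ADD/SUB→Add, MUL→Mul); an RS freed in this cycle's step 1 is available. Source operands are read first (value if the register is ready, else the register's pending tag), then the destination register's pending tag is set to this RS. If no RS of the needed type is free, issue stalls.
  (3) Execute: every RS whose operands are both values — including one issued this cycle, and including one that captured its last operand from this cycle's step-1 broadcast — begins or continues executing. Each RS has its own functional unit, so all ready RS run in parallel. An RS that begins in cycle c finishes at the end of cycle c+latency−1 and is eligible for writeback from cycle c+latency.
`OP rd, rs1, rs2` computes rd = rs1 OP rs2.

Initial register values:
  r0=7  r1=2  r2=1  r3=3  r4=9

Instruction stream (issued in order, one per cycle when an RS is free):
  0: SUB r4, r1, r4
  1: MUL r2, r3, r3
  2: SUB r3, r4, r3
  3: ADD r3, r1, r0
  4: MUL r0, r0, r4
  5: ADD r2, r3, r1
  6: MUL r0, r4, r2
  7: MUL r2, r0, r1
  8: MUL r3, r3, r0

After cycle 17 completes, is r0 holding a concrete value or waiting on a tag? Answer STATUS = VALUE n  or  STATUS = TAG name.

STATUS = VALUE -77

c1: issue SUB r4<-Add1 | r0:7,r1:2,r2:1,r3:3,r4:Add1
c2: issue MUL r2<-Mul1 | r0:7,r1:2,r2:Mul1,r3:3,r4:Add1
c3: CDB Add1=-7; issue SUB r3<-Add1 | r0:7,r1:2,r2:Mul1,r3:Add1,r4:-7
c4: issue ADD r3<-Add2 | r0:7,r1:2,r2:Mul1,r3:Add2,r4:-7
c5: CDB Add1=-10; issue MUL r0<-Mul2 | r0:Mul2,r1:2,r2:Mul1,r3:Add2,r4:-7
c6: CDB Add2=9; issue ADD r2<-Add1 | r0:Mul2,r1:2,r2:Add1,r3:9,r4:-7
c7: CDB Mul1=9; issue MUL r0<-Mul1 | r0:Mul1,r1:2,r2:Add1,r3:9,r4:-7
c8: CDB Add1=11; stall | r0:Mul1,r1:2,r2:11,r3:9,r4:-7
c9: CDB Mul2=-49; issue MUL r2<-Mul2 | r0:Mul1,r1:2,r2:Mul2,r3:9,r4:-7
c10: stall | r0:Mul1,r1:2,r2:Mul2,r3:9,r4:-7
c11: stall | r0:Mul1,r1:2,r2:Mul2,r3:9,r4:-7
c12: CDB Mul1=-77; issue MUL r3<-Mul1 | r0:-77,r1:2,r2:Mul2,r3:Mul1,r4:-7
c13: - | r0:-77,r1:2,r2:Mul2,r3:Mul1,r4:-7
c14: - | r0:-77,r1:2,r2:Mul2,r3:Mul1,r4:-7
c15: - | r0:-77,r1:2,r2:Mul2,r3:Mul1,r4:-7
c16: CDB Mul1=-693 | r0:-77,r1:2,r2:Mul2,r3:-693,r4:-7
c17: CDB Mul2=-154 | r0:-77,r1:2,r2:-154,r3:-693,r4:-7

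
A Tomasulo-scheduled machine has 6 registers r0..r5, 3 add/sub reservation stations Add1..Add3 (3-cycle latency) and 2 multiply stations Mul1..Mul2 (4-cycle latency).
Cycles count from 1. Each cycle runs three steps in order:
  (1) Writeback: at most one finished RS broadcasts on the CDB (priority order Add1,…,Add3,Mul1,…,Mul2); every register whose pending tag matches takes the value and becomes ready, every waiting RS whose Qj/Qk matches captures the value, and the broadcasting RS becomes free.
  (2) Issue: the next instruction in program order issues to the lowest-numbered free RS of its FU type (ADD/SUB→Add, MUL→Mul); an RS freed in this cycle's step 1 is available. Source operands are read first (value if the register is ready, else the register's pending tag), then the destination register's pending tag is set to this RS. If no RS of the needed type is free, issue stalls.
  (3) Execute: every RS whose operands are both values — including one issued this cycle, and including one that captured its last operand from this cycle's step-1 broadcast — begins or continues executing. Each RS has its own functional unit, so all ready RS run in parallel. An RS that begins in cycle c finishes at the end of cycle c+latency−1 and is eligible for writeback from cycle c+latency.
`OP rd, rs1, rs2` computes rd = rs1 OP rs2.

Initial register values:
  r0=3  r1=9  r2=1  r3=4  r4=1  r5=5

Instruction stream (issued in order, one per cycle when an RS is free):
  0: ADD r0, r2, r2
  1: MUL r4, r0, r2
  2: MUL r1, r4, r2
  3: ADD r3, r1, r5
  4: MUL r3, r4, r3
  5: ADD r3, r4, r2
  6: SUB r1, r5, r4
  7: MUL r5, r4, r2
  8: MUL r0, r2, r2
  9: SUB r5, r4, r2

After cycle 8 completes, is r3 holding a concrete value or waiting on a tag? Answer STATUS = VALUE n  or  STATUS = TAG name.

  c1: issue ADD r0<-Add1  regs: r0:Add1,r1:9,r2:1,r3:4,r4:1,r5:5
  c2: issue MUL r4<-Mul1  regs: r0:Add1,r1:9,r2:1,r3:4,r4:Mul1,r5:5
  c3: issue MUL r1<-Mul2  regs: r0:Add1,r1:Mul2,r2:1,r3:4,r4:Mul1,r5:5
  c4: CDB Add1=2; issue ADD r3<-Add1  regs: r0:2,r1:Mul2,r2:1,r3:Add1,r4:Mul1,r5:5
  c5: stall  regs: r0:2,r1:Mul2,r2:1,r3:Add1,r4:Mul1,r5:5
  c6: stall  regs: r0:2,r1:Mul2,r2:1,r3:Add1,r4:Mul1,r5:5
  c7: stall  regs: r0:2,r1:Mul2,r2:1,r3:Add1,r4:Mul1,r5:5
  c8: CDB Mul1=2; issue MUL r3<-Mul1  regs: r0:2,r1:Mul2,r2:1,r3:Mul1,r4:2,r5:5

STATUS = TAG Mul1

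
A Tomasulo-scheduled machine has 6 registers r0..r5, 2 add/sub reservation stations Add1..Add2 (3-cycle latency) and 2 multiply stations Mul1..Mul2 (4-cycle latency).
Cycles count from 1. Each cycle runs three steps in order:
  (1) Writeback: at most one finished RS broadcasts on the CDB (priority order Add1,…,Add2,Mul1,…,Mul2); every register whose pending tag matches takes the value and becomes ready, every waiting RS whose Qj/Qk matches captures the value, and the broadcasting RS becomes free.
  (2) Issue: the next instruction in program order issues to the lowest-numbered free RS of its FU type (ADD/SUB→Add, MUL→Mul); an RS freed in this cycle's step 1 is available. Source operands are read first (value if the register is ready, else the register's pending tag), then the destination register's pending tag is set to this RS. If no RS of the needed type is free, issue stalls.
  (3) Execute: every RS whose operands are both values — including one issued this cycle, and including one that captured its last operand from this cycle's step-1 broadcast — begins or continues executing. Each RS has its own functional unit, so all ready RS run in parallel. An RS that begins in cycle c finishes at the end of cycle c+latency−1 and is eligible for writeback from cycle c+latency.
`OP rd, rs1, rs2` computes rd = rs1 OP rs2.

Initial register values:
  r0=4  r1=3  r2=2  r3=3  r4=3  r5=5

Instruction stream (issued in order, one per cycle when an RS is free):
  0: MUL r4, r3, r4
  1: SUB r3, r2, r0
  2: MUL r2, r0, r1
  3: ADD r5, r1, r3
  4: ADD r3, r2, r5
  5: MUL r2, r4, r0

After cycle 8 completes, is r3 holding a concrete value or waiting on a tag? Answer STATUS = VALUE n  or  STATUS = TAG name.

STATUS = TAG Add1

cycle 1: issue MUL r4<-Mul1 // r0:4,r1:3,r2:2,r3:3,r4:Mul1,r5:5
cycle 2: issue SUB r3<-Add1 // r0:4,r1:3,r2:2,r3:Add1,r4:Mul1,r5:5
cycle 3: issue MUL r2<-Mul2 // r0:4,r1:3,r2:Mul2,r3:Add1,r4:Mul1,r5:5
cycle 4: issue ADD r5<-Add2 // r0:4,r1:3,r2:Mul2,r3:Add1,r4:Mul1,r5:Add2
cycle 5: CDB Add1=-2; issue ADD r3<-Add1 // r0:4,r1:3,r2:Mul2,r3:Add1,r4:Mul1,r5:Add2
cycle 6: CDB Mul1=9; issue MUL r2<-Mul1 // r0:4,r1:3,r2:Mul1,r3:Add1,r4:9,r5:Add2
cycle 7: CDB Mul2=12 // r0:4,r1:3,r2:Mul1,r3:Add1,r4:9,r5:Add2
cycle 8: CDB Add2=1 // r0:4,r1:3,r2:Mul1,r3:Add1,r4:9,r5:1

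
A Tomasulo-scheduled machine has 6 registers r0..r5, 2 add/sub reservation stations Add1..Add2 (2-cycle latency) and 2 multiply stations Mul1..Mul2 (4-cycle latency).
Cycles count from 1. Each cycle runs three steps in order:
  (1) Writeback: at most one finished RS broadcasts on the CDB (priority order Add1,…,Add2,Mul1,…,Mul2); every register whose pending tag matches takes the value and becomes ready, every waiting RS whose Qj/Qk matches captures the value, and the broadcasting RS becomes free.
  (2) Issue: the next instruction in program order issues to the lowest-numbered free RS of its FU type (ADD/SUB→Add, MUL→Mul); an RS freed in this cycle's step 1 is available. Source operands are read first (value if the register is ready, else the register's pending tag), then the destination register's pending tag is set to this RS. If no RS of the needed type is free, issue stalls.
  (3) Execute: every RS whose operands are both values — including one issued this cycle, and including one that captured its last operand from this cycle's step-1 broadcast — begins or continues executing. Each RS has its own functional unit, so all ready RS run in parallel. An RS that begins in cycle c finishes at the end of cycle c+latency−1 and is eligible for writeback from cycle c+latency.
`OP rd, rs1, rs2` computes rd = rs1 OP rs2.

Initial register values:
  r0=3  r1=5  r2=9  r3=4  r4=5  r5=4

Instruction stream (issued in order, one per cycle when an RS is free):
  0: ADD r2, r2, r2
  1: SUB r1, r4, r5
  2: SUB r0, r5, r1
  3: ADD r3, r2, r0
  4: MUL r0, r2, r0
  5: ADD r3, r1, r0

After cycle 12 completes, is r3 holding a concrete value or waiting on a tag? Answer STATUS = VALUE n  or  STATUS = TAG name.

cycle 1: issue ADD r2<-Add1 // r0:3,r1:5,r2:Add1,r3:4,r4:5,r5:4
cycle 2: issue SUB r1<-Add2 // r0:3,r1:Add2,r2:Add1,r3:4,r4:5,r5:4
cycle 3: CDB Add1=18; issue SUB r0<-Add1 // r0:Add1,r1:Add2,r2:18,r3:4,r4:5,r5:4
cycle 4: CDB Add2=1; issue ADD r3<-Add2 // r0:Add1,r1:1,r2:18,r3:Add2,r4:5,r5:4
cycle 5: issue MUL r0<-Mul1 // r0:Mul1,r1:1,r2:18,r3:Add2,r4:5,r5:4
cycle 6: CDB Add1=3; issue ADD r3<-Add1 // r0:Mul1,r1:1,r2:18,r3:Add1,r4:5,r5:4
cycle 7: - // r0:Mul1,r1:1,r2:18,r3:Add1,r4:5,r5:4
cycle 8: CDB Add2=21 // r0:Mul1,r1:1,r2:18,r3:Add1,r4:5,r5:4
cycle 9: - // r0:Mul1,r1:1,r2:18,r3:Add1,r4:5,r5:4
cycle 10: CDB Mul1=54 // r0:54,r1:1,r2:18,r3:Add1,r4:5,r5:4
cycle 11: - // r0:54,r1:1,r2:18,r3:Add1,r4:5,r5:4
cycle 12: CDB Add1=55 // r0:54,r1:1,r2:18,r3:55,r4:5,r5:4

STATUS = VALUE 55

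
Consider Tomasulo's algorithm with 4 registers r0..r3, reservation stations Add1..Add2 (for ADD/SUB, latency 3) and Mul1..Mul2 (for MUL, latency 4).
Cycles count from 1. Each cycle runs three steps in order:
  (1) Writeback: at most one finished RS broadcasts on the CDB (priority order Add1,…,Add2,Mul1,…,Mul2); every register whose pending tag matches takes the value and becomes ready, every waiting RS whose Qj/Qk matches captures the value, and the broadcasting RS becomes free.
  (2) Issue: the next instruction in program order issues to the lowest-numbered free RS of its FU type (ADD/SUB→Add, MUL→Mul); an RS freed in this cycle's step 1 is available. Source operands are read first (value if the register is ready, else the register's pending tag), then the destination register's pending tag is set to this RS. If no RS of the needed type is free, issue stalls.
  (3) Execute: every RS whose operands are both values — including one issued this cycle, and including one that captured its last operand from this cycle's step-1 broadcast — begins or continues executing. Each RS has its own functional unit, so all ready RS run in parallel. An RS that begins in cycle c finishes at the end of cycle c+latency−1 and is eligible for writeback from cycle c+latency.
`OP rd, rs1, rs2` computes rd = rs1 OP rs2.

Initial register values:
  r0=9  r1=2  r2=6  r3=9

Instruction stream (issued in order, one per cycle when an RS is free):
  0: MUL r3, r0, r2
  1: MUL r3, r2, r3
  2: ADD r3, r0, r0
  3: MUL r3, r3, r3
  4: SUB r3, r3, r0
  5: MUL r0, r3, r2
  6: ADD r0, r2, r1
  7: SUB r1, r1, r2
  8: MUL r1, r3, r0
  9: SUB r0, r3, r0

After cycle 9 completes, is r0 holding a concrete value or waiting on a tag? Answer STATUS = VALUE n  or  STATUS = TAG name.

STATUS = TAG Mul2

  c1: issue MUL r3<-Mul1  regs: r0:9,r1:2,r2:6,r3:Mul1
  c2: issue MUL r3<-Mul2  regs: r0:9,r1:2,r2:6,r3:Mul2
  c3: issue ADD r3<-Add1  regs: r0:9,r1:2,r2:6,r3:Add1
  c4: stall  regs: r0:9,r1:2,r2:6,r3:Add1
  c5: CDB Mul1=54; issue MUL r3<-Mul1  regs: r0:9,r1:2,r2:6,r3:Mul1
  c6: CDB Add1=18; issue SUB r3<-Add1  regs: r0:9,r1:2,r2:6,r3:Add1
  c7: stall  regs: r0:9,r1:2,r2:6,r3:Add1
  c8: stall  regs: r0:9,r1:2,r2:6,r3:Add1
  c9: CDB Mul2=324; issue MUL r0<-Mul2  regs: r0:Mul2,r1:2,r2:6,r3:Add1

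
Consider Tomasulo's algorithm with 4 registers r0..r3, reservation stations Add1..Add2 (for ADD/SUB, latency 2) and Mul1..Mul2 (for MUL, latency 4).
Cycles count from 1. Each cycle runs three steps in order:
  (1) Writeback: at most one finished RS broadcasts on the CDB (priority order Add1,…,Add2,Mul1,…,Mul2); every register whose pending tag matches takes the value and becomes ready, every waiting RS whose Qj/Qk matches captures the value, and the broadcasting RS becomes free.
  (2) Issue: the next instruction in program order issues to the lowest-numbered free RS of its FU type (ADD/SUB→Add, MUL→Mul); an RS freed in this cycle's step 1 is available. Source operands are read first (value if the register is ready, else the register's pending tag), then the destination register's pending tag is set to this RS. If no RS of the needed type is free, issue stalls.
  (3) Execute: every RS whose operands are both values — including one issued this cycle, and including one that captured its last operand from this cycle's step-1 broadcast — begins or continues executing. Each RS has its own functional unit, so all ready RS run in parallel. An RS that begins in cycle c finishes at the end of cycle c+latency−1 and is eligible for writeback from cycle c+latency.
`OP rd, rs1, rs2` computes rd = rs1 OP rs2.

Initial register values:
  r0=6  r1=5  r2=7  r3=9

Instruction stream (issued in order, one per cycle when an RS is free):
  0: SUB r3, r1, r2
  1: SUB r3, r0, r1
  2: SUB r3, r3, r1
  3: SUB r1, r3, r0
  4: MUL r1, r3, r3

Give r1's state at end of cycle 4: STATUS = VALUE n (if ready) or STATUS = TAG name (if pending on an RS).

STATUS = TAG Add2

  c1: issue SUB r3<-Add1  regs: r0:6,r1:5,r2:7,r3:Add1
  c2: issue SUB r3<-Add2  regs: r0:6,r1:5,r2:7,r3:Add2
  c3: CDB Add1=-2; issue SUB r3<-Add1  regs: r0:6,r1:5,r2:7,r3:Add1
  c4: CDB Add2=1; issue SUB r1<-Add2  regs: r0:6,r1:Add2,r2:7,r3:Add1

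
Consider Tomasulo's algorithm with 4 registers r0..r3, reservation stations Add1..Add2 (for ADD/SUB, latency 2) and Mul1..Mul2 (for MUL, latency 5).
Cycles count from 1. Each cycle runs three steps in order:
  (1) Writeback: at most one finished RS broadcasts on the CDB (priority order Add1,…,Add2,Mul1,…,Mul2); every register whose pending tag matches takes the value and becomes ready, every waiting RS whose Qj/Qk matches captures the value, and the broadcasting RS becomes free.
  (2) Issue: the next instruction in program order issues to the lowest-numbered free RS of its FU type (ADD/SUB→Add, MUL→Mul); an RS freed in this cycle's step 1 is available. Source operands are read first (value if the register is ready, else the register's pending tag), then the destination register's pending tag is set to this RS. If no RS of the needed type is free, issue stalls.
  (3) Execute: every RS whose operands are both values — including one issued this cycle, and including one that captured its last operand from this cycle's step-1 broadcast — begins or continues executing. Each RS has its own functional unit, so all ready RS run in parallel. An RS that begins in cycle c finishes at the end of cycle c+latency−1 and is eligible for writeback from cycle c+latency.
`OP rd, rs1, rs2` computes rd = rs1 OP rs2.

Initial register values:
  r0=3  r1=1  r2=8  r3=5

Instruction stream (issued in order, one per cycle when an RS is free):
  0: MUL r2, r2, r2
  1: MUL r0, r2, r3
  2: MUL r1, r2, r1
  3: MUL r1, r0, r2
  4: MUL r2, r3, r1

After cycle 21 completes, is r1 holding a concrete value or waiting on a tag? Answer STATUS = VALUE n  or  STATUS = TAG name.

STATUS = VALUE 20480

cycle 1: issue MUL r2<-Mul1 // r0:3,r1:1,r2:Mul1,r3:5
cycle 2: issue MUL r0<-Mul2 // r0:Mul2,r1:1,r2:Mul1,r3:5
cycle 3: stall // r0:Mul2,r1:1,r2:Mul1,r3:5
cycle 4: stall // r0:Mul2,r1:1,r2:Mul1,r3:5
cycle 5: stall // r0:Mul2,r1:1,r2:Mul1,r3:5
cycle 6: CDB Mul1=64; issue MUL r1<-Mul1 // r0:Mul2,r1:Mul1,r2:64,r3:5
cycle 7: stall // r0:Mul2,r1:Mul1,r2:64,r3:5
cycle 8: stall // r0:Mul2,r1:Mul1,r2:64,r3:5
cycle 9: stall // r0:Mul2,r1:Mul1,r2:64,r3:5
cycle 10: stall // r0:Mul2,r1:Mul1,r2:64,r3:5
cycle 11: CDB Mul1=64; issue MUL r1<-Mul1 // r0:Mul2,r1:Mul1,r2:64,r3:5
cycle 12: CDB Mul2=320; issue MUL r2<-Mul2 // r0:320,r1:Mul1,r2:Mul2,r3:5
cycle 13: - // r0:320,r1:Mul1,r2:Mul2,r3:5
cycle 14: - // r0:320,r1:Mul1,r2:Mul2,r3:5
cycle 15: - // r0:320,r1:Mul1,r2:Mul2,r3:5
cycle 16: - // r0:320,r1:Mul1,r2:Mul2,r3:5
cycle 17: CDB Mul1=20480 // r0:320,r1:20480,r2:Mul2,r3:5
cycle 18: - // r0:320,r1:20480,r2:Mul2,r3:5
cycle 19: - // r0:320,r1:20480,r2:Mul2,r3:5
cycle 20: - // r0:320,r1:20480,r2:Mul2,r3:5
cycle 21: - // r0:320,r1:20480,r2:Mul2,r3:5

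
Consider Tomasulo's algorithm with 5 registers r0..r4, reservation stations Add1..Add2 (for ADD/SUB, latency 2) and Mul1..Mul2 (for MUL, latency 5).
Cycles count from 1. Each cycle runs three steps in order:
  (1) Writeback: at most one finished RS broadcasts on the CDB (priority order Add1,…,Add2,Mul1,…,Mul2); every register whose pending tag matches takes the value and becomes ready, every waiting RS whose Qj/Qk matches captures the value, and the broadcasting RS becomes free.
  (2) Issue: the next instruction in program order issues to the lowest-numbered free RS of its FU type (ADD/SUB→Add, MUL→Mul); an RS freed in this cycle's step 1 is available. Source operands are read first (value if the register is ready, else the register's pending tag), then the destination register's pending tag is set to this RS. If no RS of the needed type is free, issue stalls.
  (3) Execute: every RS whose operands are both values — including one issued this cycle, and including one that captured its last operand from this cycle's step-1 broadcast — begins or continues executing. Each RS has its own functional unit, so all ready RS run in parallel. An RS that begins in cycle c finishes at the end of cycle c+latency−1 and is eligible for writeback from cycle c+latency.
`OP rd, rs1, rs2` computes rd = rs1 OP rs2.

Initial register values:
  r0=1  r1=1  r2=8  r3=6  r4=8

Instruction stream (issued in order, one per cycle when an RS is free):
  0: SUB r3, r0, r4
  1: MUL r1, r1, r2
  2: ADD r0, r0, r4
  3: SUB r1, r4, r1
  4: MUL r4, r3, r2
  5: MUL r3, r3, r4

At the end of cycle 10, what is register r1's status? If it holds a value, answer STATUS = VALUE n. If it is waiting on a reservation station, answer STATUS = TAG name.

cycle 1: issue SUB r3<-Add1 // r0:1,r1:1,r2:8,r3:Add1,r4:8
cycle 2: issue MUL r1<-Mul1 // r0:1,r1:Mul1,r2:8,r3:Add1,r4:8
cycle 3: CDB Add1=-7; issue ADD r0<-Add1 // r0:Add1,r1:Mul1,r2:8,r3:-7,r4:8
cycle 4: issue SUB r1<-Add2 // r0:Add1,r1:Add2,r2:8,r3:-7,r4:8
cycle 5: CDB Add1=9; issue MUL r4<-Mul2 // r0:9,r1:Add2,r2:8,r3:-7,r4:Mul2
cycle 6: stall // r0:9,r1:Add2,r2:8,r3:-7,r4:Mul2
cycle 7: CDB Mul1=8; issue MUL r3<-Mul1 // r0:9,r1:Add2,r2:8,r3:Mul1,r4:Mul2
cycle 8: - // r0:9,r1:Add2,r2:8,r3:Mul1,r4:Mul2
cycle 9: CDB Add2=0 // r0:9,r1:0,r2:8,r3:Mul1,r4:Mul2
cycle 10: CDB Mul2=-56 // r0:9,r1:0,r2:8,r3:Mul1,r4:-56

STATUS = VALUE 0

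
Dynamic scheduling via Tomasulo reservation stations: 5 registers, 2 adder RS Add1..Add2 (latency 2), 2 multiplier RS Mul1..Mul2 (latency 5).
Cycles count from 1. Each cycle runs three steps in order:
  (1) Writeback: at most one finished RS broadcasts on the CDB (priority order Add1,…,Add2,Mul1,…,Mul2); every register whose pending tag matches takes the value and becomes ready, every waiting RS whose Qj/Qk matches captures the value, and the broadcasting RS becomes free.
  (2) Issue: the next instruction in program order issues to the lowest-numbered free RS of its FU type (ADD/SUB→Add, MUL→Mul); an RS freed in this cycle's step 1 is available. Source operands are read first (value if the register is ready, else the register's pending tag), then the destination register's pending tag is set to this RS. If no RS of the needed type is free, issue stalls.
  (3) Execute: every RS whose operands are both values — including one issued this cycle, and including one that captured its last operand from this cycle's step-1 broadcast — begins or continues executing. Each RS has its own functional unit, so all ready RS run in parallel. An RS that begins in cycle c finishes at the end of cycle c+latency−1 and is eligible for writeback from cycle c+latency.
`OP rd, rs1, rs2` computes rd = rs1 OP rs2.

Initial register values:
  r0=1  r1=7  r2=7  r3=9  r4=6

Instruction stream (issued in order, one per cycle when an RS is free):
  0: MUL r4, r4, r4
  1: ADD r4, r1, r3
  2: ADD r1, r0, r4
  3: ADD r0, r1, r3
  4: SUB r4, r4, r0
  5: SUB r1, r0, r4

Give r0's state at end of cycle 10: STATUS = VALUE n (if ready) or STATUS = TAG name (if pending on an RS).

  c1: issue MUL r4<-Mul1  regs: r0:1,r1:7,r2:7,r3:9,r4:Mul1
  c2: issue ADD r4<-Add1  regs: r0:1,r1:7,r2:7,r3:9,r4:Add1
  c3: issue ADD r1<-Add2  regs: r0:1,r1:Add2,r2:7,r3:9,r4:Add1
  c4: CDB Add1=16; issue ADD r0<-Add1  regs: r0:Add1,r1:Add2,r2:7,r3:9,r4:16
  c5: stall  regs: r0:Add1,r1:Add2,r2:7,r3:9,r4:16
  c6: CDB Add2=17; issue SUB r4<-Add2  regs: r0:Add1,r1:17,r2:7,r3:9,r4:Add2
  c7: CDB Mul1=36; stall  regs: r0:Add1,r1:17,r2:7,r3:9,r4:Add2
  c8: CDB Add1=26; issue SUB r1<-Add1  regs: r0:26,r1:Add1,r2:7,r3:9,r4:Add2
  c9: -  regs: r0:26,r1:Add1,r2:7,r3:9,r4:Add2
  c10: CDB Add2=-10  regs: r0:26,r1:Add1,r2:7,r3:9,r4:-10

STATUS = VALUE 26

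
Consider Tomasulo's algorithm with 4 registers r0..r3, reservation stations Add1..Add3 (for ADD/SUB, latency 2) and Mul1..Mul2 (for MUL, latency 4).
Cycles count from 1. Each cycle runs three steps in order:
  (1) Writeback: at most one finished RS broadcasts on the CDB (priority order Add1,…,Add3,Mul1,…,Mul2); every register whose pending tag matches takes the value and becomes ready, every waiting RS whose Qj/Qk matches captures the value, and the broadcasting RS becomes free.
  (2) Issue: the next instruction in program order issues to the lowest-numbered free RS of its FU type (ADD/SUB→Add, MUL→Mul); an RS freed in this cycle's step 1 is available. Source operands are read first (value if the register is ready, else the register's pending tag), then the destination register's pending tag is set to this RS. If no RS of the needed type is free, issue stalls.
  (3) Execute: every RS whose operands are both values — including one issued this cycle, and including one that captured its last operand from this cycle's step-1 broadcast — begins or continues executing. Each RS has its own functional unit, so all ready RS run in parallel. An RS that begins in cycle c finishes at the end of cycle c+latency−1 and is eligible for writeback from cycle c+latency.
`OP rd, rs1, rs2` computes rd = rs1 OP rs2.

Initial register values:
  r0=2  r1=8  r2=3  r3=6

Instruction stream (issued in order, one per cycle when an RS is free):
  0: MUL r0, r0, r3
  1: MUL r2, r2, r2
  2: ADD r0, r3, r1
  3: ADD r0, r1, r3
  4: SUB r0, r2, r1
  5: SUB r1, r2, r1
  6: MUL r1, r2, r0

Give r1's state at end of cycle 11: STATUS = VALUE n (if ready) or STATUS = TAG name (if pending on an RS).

STATUS = TAG Mul1

cycle 1: issue MUL r0<-Mul1 // r0:Mul1,r1:8,r2:3,r3:6
cycle 2: issue MUL r2<-Mul2 // r0:Mul1,r1:8,r2:Mul2,r3:6
cycle 3: issue ADD r0<-Add1 // r0:Add1,r1:8,r2:Mul2,r3:6
cycle 4: issue ADD r0<-Add2 // r0:Add2,r1:8,r2:Mul2,r3:6
cycle 5: CDB Add1=14; issue SUB r0<-Add1 // r0:Add1,r1:8,r2:Mul2,r3:6
cycle 6: CDB Add2=14; issue SUB r1<-Add2 // r0:Add1,r1:Add2,r2:Mul2,r3:6
cycle 7: CDB Mul1=12; issue MUL r1<-Mul1 // r0:Add1,r1:Mul1,r2:Mul2,r3:6
cycle 8: CDB Mul2=9 // r0:Add1,r1:Mul1,r2:9,r3:6
cycle 9: - // r0:Add1,r1:Mul1,r2:9,r3:6
cycle 10: CDB Add1=1 // r0:1,r1:Mul1,r2:9,r3:6
cycle 11: CDB Add2=1 // r0:1,r1:Mul1,r2:9,r3:6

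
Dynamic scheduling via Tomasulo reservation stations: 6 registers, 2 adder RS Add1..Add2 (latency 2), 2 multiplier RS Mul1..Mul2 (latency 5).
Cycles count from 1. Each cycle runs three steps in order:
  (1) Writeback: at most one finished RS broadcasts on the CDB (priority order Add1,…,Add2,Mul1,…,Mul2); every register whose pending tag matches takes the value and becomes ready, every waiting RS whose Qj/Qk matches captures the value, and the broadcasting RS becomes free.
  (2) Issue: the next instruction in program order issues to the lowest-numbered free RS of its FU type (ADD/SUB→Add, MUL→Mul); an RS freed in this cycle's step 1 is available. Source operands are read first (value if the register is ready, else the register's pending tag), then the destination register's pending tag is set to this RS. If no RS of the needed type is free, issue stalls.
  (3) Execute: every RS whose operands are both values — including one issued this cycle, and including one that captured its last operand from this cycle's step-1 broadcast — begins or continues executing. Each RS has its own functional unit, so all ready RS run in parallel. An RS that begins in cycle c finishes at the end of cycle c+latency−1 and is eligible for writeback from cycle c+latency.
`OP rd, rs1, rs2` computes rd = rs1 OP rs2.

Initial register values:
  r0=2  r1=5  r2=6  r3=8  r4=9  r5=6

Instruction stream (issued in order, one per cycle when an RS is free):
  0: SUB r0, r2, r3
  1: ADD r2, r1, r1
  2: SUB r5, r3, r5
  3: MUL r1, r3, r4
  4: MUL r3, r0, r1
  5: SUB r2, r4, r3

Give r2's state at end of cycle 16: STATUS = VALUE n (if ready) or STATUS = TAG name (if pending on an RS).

  c1: issue SUB r0<-Add1  regs: r0:Add1,r1:5,r2:6,r3:8,r4:9,r5:6
  c2: issue ADD r2<-Add2  regs: r0:Add1,r1:5,r2:Add2,r3:8,r4:9,r5:6
  c3: CDB Add1=-2; issue SUB r5<-Add1  regs: r0:-2,r1:5,r2:Add2,r3:8,r4:9,r5:Add1
  c4: CDB Add2=10; issue MUL r1<-Mul1  regs: r0:-2,r1:Mul1,r2:10,r3:8,r4:9,r5:Add1
  c5: CDB Add1=2; issue MUL r3<-Mul2  regs: r0:-2,r1:Mul1,r2:10,r3:Mul2,r4:9,r5:2
  c6: issue SUB r2<-Add1  regs: r0:-2,r1:Mul1,r2:Add1,r3:Mul2,r4:9,r5:2
  c7: -  regs: r0:-2,r1:Mul1,r2:Add1,r3:Mul2,r4:9,r5:2
  c8: -  regs: r0:-2,r1:Mul1,r2:Add1,r3:Mul2,r4:9,r5:2
  c9: CDB Mul1=72  regs: r0:-2,r1:72,r2:Add1,r3:Mul2,r4:9,r5:2
  c10: -  regs: r0:-2,r1:72,r2:Add1,r3:Mul2,r4:9,r5:2
  c11: -  regs: r0:-2,r1:72,r2:Add1,r3:Mul2,r4:9,r5:2
  c12: -  regs: r0:-2,r1:72,r2:Add1,r3:Mul2,r4:9,r5:2
  c13: -  regs: r0:-2,r1:72,r2:Add1,r3:Mul2,r4:9,r5:2
  c14: CDB Mul2=-144  regs: r0:-2,r1:72,r2:Add1,r3:-144,r4:9,r5:2
  c15: -  regs: r0:-2,r1:72,r2:Add1,r3:-144,r4:9,r5:2
  c16: CDB Add1=153  regs: r0:-2,r1:72,r2:153,r3:-144,r4:9,r5:2

STATUS = VALUE 153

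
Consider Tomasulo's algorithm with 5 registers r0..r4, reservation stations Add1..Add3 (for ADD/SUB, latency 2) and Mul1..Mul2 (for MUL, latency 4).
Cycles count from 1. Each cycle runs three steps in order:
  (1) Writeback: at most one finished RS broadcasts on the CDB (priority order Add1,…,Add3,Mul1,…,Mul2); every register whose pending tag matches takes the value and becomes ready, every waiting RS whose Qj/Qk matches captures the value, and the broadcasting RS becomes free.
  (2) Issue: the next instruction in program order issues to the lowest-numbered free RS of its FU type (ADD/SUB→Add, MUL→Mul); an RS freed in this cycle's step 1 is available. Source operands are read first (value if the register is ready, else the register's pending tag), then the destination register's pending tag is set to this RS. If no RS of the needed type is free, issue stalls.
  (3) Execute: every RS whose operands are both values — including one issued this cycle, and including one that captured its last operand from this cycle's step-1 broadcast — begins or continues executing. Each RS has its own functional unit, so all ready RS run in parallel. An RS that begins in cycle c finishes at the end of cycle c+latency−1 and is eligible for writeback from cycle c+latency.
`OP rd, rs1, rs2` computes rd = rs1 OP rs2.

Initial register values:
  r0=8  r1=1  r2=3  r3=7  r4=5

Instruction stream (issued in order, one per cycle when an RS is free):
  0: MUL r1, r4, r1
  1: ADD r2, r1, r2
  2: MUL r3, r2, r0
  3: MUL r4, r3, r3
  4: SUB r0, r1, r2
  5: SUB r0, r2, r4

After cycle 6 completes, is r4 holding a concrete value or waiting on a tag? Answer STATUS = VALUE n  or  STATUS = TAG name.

cycle 1: issue MUL r1<-Mul1 // r0:8,r1:Mul1,r2:3,r3:7,r4:5
cycle 2: issue ADD r2<-Add1 // r0:8,r1:Mul1,r2:Add1,r3:7,r4:5
cycle 3: issue MUL r3<-Mul2 // r0:8,r1:Mul1,r2:Add1,r3:Mul2,r4:5
cycle 4: stall // r0:8,r1:Mul1,r2:Add1,r3:Mul2,r4:5
cycle 5: CDB Mul1=5; issue MUL r4<-Mul1 // r0:8,r1:5,r2:Add1,r3:Mul2,r4:Mul1
cycle 6: issue SUB r0<-Add2 // r0:Add2,r1:5,r2:Add1,r3:Mul2,r4:Mul1

STATUS = TAG Mul1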